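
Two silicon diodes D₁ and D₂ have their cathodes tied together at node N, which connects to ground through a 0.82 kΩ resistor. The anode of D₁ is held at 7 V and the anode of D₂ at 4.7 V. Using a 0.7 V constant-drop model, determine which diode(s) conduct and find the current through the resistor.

Assume both conduct. Then node N would need to be at both 7−0.7 = 6.3 V and 4.7−0.7 = 4 V, which is impossible.
Assume only D₁ conducts: V_N = 7 − 0.7 = 6.3 V, so I_R = 6.3/0.82 = 7.68 mA.
Check D₂: its anode-to-cathode voltage is 4.7 − 6.3 = -1.6 V < 0.7 V, so it is off. The assumption is consistent.

Only D₁ conducts; I_R ≈ 7.7 mA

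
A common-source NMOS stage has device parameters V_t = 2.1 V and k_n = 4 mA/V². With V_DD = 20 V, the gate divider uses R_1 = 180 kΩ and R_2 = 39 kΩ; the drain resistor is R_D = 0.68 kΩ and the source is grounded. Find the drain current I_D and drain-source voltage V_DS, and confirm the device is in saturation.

V_G = V_DD·R_2/(R_1+R_2) = 20×39/219 = 3.56 V. With the source grounded, V_GS = V_G = 3.56 V.
Assume saturation: I_D = (k_n/2)(V_GS − V_t)² = (4/2)×(3.56 − 2.1)² = 2×1.46² = 4.27 mA.
V_DS = V_DD − I_D·R_D = 20 − 4.27×0.68 = 17.1 V.
Saturation requires V_DS ≥ V_GS − V_t = 1.46 V; 17.1 ≥ 1.46 ✓.

I_D ≈ 4.3 mA, V_DS ≈ 17 V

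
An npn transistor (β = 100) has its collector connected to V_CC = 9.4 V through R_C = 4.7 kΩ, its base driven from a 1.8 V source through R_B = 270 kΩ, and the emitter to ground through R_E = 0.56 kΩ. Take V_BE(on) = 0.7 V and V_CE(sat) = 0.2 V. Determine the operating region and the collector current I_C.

active; I_C ≈ 0.34 mA

Assume active. Base-emitter loop: I_B = (V_BB − V_BE)/(R_B + (β+1)R_E) = (1.8 − 0.7)/(270 + 101×0.56) = 0.00337 mA.
I_C = β·I_B = 100×0.00337 = 0.337 mA.
V_CE = V_CC − I_C·R_C − I_E·R_E = 9.4 − 0.337×4.7 − 0.34×0.56 = 7.63 V > V_CE(sat), so the active-region assumption holds.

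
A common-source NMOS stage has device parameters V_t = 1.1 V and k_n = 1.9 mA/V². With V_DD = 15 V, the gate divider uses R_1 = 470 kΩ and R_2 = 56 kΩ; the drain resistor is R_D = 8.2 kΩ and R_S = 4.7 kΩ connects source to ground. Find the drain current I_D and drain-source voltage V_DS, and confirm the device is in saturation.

V_G = V_DD·R_2/(R_1+R_2) = 15×56/526 = 1.6 V.
Assume saturation: I_D = (k_n/2)(V_GS − V_t)² with V_GS = V_G − I_D·R_S = 1.6 − 4.7·I_D.
Substituting gives 21·I_D² − 5.44·I_D + 0.235 = 0, with roots I_D = 0.0547 or 0.204 mA.
The root I_D = 0.204 mA gives V_GS = 0.636 V ≤ V_t, so take I_D = 0.0547 mA.
Then V_GS = 1.34 V and V_DS = V_DD − I_D(R_D+R_S) = 15 − 0.0547×12.9 = 14.3 V.
Saturation requires V_DS ≥ V_GS − V_t = 0.24 V; 14.3 ≥ 0.24 ✓.

I_D ≈ 0.055 mA, V_DS ≈ 14 V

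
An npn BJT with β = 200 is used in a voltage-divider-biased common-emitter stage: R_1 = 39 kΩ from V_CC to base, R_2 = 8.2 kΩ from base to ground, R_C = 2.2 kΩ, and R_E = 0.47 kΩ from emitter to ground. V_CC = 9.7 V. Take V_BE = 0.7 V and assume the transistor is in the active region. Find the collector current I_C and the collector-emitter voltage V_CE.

I_C ≈ 1.9 mA, V_CE ≈ 4.5 V

Thevenize the base divider: V_Th = V_CC·R_2/(R_1+R_2) = 9.7×8.2/47.2 = 1.69 V, R_Th = R_1‖R_2 = 6.78 kΩ.
Base-emitter loop: V_Th = I_B·R_Th + V_BE + (β+1)I_B·R_E, so I_B = (1.69 − 0.7) / (6.78 + 201×0.47) = 0.00973 mA.
I_C = β·I_B = 200×0.00973 = 1.95 mA, and I_E = (β+1)I_B = 1.96 mA.
V_CE = V_CC − I_C·R_C − I_E·R_E = 9.7 − 1.95×2.2 − 1.96×0.47 = 4.5 V.
V_CE = 4.5 V > 0.2 V confirms active-region operation.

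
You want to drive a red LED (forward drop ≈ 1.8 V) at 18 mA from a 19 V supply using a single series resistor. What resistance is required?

The resistor drops V_S − V_D = 19 − 1.8 = 17.2 V at 18 mA.
R = 17.2 V / 18 mA = 0.956 kΩ.

R ≈ 0.96 kΩ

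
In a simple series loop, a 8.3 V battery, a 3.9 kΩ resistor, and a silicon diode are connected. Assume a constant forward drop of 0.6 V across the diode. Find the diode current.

KVL around the loop: 8.3 = V_D + I·R = 0.6 + I × 3.9 kΩ.
So I = (8.3 − 0.6) / 3.9 kΩ = 7.7 / 3.9 = 1.97 mA.

I ≈ 2 mA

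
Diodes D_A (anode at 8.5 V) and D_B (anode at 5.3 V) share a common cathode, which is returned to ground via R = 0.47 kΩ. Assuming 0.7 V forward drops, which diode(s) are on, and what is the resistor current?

Only D_A conducts; I_R ≈ 17 mA

Assume both conduct. Then node N would need to be at both 8.5−0.7 = 7.8 V and 5.3−0.7 = 4.6 V, which is impossible.
Assume only D_A conducts: V_N = 8.5 − 0.7 = 7.8 V, so I_R = 7.8/0.47 = 16.6 mA.
Check D_B: its anode-to-cathode voltage is 5.3 − 7.8 = -2.5 V < 0.7 V, so it is off. The assumption is consistent.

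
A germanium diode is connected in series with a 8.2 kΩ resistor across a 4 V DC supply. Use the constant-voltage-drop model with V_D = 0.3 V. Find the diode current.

I ≈ 0.45 mA

KVL around the loop: 4 = V_D + I·R = 0.3 + I × 8.2 kΩ.
So I = (4 − 0.3) / 8.2 kΩ = 3.7 / 8.2 = 0.451 mA.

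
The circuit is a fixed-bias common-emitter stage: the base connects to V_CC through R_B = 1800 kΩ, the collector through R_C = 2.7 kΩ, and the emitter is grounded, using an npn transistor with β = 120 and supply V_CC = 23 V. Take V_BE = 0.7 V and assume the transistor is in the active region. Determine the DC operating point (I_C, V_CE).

Base loop: V_CC = I_B·R_B + V_BE, so I_B = (23 − 0.7)/1800 kΩ = 0.0124 mA.
In the active region I_C = β·I_B = 120 × 0.0124 = 1.49 mA.
Collector loop: V_CE = V_CC − I_C·R_C = 23 − 1.49×2.7 = 19 V.
Since V_CE = 19 V > V_CE(sat) ≈ 0.2 V, the transistor is in the active region as assumed.

I_C ≈ 1.5 mA, V_CE ≈ 19 V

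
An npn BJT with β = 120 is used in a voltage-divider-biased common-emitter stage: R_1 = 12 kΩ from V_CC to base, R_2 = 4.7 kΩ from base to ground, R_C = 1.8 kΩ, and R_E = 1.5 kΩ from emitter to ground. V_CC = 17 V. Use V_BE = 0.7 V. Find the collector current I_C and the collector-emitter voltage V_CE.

I_C ≈ 2.7 mA, V_CE ≈ 8.2 V

Thevenize the base divider: V_Th = V_CC·R_2/(R_1+R_2) = 17×4.7/16.7 = 4.78 V, R_Th = R_1‖R_2 = 3.38 kΩ.
Base-emitter loop: V_Th = I_B·R_Th + V_BE + (β+1)I_B·R_E, so I_B = (4.78 − 0.7) / (3.38 + 121×1.5) = 0.0221 mA.
I_C = β·I_B = 120×0.0221 = 2.65 mA, and I_E = (β+1)I_B = 2.67 mA.
V_CE = V_CC − I_C·R_C − I_E·R_E = 17 − 2.65×1.8 − 2.67×1.5 = 8.22 V.
V_CE = 8.22 V > 0.2 V confirms active-region operation.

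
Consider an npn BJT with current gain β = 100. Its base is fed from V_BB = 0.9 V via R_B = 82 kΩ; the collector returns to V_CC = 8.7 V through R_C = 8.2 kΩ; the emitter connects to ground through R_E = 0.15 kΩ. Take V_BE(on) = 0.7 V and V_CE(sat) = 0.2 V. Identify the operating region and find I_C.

Assume active. Base-emitter loop: I_B = (V_BB − V_BE)/(R_B + (β+1)R_E) = (0.9 − 0.7)/(82 + 101×0.15) = 0.00206 mA.
I_C = β·I_B = 100×0.00206 = 0.206 mA.
V_CE = V_CC − I_C·R_C − I_E·R_E = 8.7 − 0.206×8.2 − 0.208×0.15 = 6.98 V > V_CE(sat), so the active-region assumption holds.

active; I_C ≈ 0.21 mA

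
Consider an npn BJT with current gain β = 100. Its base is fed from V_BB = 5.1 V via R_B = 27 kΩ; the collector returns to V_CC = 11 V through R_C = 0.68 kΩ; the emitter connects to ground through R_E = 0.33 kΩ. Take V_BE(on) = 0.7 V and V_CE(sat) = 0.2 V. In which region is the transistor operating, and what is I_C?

active; I_C ≈ 7.3 mA

Assume active. Base-emitter loop: I_B = (V_BB − V_BE)/(R_B + (β+1)R_E) = (5.1 − 0.7)/(27 + 101×0.33) = 0.0729 mA.
I_C = β·I_B = 100×0.0729 = 7.29 mA.
V_CE = V_CC − I_C·R_C − I_E·R_E = 11 − 7.29×0.68 − 7.37×0.33 = 3.61 V > V_CE(sat), so the active-region assumption holds.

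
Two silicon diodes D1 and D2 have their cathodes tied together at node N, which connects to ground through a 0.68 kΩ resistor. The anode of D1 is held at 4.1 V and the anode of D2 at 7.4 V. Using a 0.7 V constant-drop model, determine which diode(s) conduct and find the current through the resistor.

Assume both conduct. Then node N would need to be at both 4.1−0.7 = 3.4 V and 7.4−0.7 = 6.7 V, which is impossible.
Assume only D2 conducts: V_N = 7.4 − 0.7 = 6.7 V, so I_R = 6.7/0.68 = 9.85 mA.
Check D1: its anode-to-cathode voltage is 4.1 − 6.7 = -2.6 V < 0.7 V, so it is off. The assumption is consistent.

Only D2 conducts; I_R ≈ 9.9 mA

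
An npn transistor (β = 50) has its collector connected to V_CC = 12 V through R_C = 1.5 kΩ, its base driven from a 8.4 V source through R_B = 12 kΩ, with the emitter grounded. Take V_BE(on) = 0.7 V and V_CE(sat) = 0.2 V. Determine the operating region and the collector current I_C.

saturation; I_C ≈ 7.9 mA

Assume active: I_B = (8.4 − 0.7)/12 = 0.642 mA, giving I_C = β·I_B = 32.1 mA.
But then V_CE = 12 − 32.1×1.5 = -36.1 V < V_CE(sat) = 0.2 V — impossible in the active region.
So the transistor is saturated. With V_CE = 0.2 V, I_C = (V_CC − 0.2)/R_C = 11.8/1.5 = 7.87 mA.
Check: β·I_B = 32.1 mA > I_C = 7.87 mA, confirming saturation.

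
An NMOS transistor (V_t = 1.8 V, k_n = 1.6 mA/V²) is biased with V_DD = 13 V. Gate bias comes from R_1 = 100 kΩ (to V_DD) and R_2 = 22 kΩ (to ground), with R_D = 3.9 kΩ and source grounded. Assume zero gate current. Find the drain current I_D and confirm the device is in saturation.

I_D ≈ 0.24 mA

V_G = V_DD·R_2/(R_1+R_2) = 13×22/122 = 2.34 V. With the source grounded, V_GS = V_G = 2.34 V.
Assume saturation: I_D = (k_n/2)(V_GS − V_t)² = (1.6/2)×(2.34 − 1.8)² = 0.8×0.544² = 0.237 mA.
V_DS = V_DD − I_D·R_D = 13 − 0.237×3.9 = 12.1 V.
Saturation requires V_DS ≥ V_GS − V_t = 0.544 V; 12.1 ≥ 0.544 ✓.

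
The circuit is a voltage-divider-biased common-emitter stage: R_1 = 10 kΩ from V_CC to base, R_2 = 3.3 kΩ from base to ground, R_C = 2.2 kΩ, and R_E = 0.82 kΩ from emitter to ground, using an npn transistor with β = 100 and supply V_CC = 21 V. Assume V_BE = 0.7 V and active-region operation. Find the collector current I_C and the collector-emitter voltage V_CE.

I_C ≈ 5.3 mA, V_CE ≈ 5 V

Thevenize the base divider: V_Th = V_CC·R_2/(R_1+R_2) = 21×3.3/13.3 = 5.21 V, R_Th = R_1‖R_2 = 2.48 kΩ.
Base-emitter loop: V_Th = I_B·R_Th + V_BE + (β+1)I_B·R_E, so I_B = (5.21 − 0.7) / (2.48 + 101×0.82) = 0.0529 mA.
I_C = β·I_B = 100×0.0529 = 5.29 mA, and I_E = (β+1)I_B = 5.34 mA.
V_CE = V_CC − I_C·R_C − I_E·R_E = 21 − 5.29×2.2 − 5.34×0.82 = 4.99 V.
V_CE = 4.99 V > 0.2 V confirms active-region operation.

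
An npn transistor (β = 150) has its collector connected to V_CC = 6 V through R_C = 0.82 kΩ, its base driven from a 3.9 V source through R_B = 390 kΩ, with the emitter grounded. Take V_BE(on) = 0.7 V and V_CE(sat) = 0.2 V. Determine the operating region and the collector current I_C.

Assume active. Base-emitter loop: I_B = (V_BB − V_BE)/R_B = (3.9 − 0.7)/390 = 0.00821 mA.
I_C = β·I_B = 150×0.00821 = 1.23 mA.
V_CE = V_CC − I_C·R_C = 6 − 1.23×0.82 = 4.99 V > V_CE(sat), so the active-region assumption holds.

active; I_C ≈ 1.2 mA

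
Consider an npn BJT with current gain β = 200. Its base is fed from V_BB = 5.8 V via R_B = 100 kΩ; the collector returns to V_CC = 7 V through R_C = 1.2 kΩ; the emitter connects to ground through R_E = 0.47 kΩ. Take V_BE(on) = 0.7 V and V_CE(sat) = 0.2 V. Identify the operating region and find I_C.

saturation; I_C ≈ 4.1 mA

Assume active: I_B = (5.8 − 0.7)/(100 + 201×0.47) = 0.0262 mA, I_C = β·I_B = 5.25 mA.
Then V_CE = 7 − 5.25×1.2 − 5.27×0.47 = -1.77 V < 0.2 V — the active assumption fails.
Re-solve with V_CE = 0.2 V. KCL at the emitter: V_E/R_E = (V_BB−0.7−V_E)/R_B + (V_CC−0.2−V_E)/R_C, giving V_E = 1.92 V.
I_C = (V_CC − 0.2 − V_E)/R_C = (6.8 − 1.92)/1.2 = 4.06 mA.
Check: I_B = (5.1 − 1.92)/100 = 0.0318 mA, and β·I_B = 6.35 mA > I_C, confirming saturation.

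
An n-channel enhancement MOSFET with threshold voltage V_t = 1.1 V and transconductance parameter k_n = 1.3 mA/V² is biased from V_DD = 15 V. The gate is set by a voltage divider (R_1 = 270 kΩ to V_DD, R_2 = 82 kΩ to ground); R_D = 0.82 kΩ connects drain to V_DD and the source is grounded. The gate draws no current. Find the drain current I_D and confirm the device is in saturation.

V_G = V_DD·R_2/(R_1+R_2) = 15×82/352 = 3.49 V. With the source grounded, V_GS = V_G = 3.49 V.
Assume saturation: I_D = (k_n/2)(V_GS − V_t)² = (1.3/2)×(3.49 − 1.1)² = 0.65×2.39² = 3.73 mA.
V_DS = V_DD − I_D·R_D = 15 − 3.73×0.82 = 11.9 V.
Saturation requires V_DS ≥ V_GS − V_t = 2.39 V; 11.9 ≥ 2.39 ✓.

I_D ≈ 3.7 mA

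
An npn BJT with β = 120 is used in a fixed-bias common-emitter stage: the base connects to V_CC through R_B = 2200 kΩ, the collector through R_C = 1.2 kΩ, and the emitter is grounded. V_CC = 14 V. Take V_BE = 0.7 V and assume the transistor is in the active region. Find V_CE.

Base loop: V_CC = I_B·R_B + V_BE, so I_B = (14 − 0.7)/2200 kΩ = 0.00605 mA.
In the active region I_C = β·I_B = 120 × 0.00605 = 0.725 mA.
Collector loop: V_CE = V_CC − I_C·R_C = 14 − 0.725×1.2 = 13.1 V.
Since V_CE = 13.1 V > V_CE(sat) ≈ 0.2 V, the transistor is in the active region as assumed.

V_CE ≈ 13 V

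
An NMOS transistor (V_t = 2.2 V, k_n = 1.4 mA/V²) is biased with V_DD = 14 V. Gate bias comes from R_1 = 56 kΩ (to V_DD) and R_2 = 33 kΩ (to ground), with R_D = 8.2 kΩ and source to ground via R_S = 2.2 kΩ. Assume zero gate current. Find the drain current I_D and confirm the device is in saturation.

V_G = V_DD·R_2/(R_1+R_2) = 14×33/89 = 5.19 V.
Assume saturation: I_D = (k_n/2)(V_GS − V_t)² with V_GS = V_G − I_D·R_S = 5.19 − 2.2·I_D.
Substituting gives 3.39·I_D² − 10.2·I_D + 6.26 = 0, with roots I_D = 0.857 or 2.16 mA.
The root I_D = 2.16 mA gives V_GS = 0.444 V ≤ V_t, so take I_D = 0.857 mA.
Then V_GS = 3.31 V and V_DS = V_DD − I_D(R_D+R_S) = 14 − 0.857×10.4 = 5.09 V.
Saturation requires V_DS ≥ V_GS − V_t = 1.11 V; 5.09 ≥ 1.11 ✓.

I_D ≈ 0.86 mA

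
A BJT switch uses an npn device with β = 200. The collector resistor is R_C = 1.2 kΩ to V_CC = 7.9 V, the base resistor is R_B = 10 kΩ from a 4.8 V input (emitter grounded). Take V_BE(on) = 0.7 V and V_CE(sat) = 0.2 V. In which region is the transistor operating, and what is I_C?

saturation; I_C ≈ 6.4 mA

Assume active: I_B = (4.8 − 0.7)/10 = 0.41 mA, giving I_C = β·I_B = 82 mA.
But then V_CE = 7.9 − 82×1.2 = -90.5 V < V_CE(sat) = 0.2 V — impossible in the active region.
So the transistor is saturated. With V_CE = 0.2 V, I_C = (V_CC − 0.2)/R_C = 7.7/1.2 = 6.42 mA.
Check: β·I_B = 82 mA > I_C = 6.42 mA, confirming saturation.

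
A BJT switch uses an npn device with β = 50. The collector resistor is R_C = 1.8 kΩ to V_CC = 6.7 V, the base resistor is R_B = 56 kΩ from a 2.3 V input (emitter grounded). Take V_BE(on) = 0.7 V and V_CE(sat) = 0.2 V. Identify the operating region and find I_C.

active; I_C ≈ 1.4 mA

Assume active. Base-emitter loop: I_B = (V_BB − V_BE)/R_B = (2.3 − 0.7)/56 = 0.0286 mA.
I_C = β·I_B = 50×0.0286 = 1.43 mA.
V_CE = V_CC − I_C·R_C = 6.7 − 1.43×1.8 = 4.13 V > V_CE(sat), so the active-region assumption holds.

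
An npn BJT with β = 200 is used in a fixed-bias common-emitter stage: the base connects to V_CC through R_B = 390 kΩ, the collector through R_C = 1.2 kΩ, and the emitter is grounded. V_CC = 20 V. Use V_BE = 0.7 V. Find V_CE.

Base loop: V_CC = I_B·R_B + V_BE, so I_B = (20 − 0.7)/390 kΩ = 0.0495 mA.
In the active region I_C = β·I_B = 200 × 0.0495 = 9.9 mA.
Collector loop: V_CE = V_CC − I_C·R_C = 20 − 9.9×1.2 = 8.12 V.
Since V_CE = 8.12 V > V_CE(sat) ≈ 0.2 V, the transistor is in the active region as assumed.

V_CE ≈ 8.1 V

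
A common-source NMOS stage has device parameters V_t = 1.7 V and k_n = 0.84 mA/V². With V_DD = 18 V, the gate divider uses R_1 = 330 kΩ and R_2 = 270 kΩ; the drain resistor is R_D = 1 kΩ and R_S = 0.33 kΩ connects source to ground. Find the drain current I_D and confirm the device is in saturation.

V_G = V_DD·R_2/(R_1+R_2) = 18×270/600 = 8.1 V.
Assume saturation: I_D = (k_n/2)(V_GS − V_t)² with V_GS = V_G − I_D·R_S = 8.1 − 0.33·I_D.
Substituting gives 0.0457·I_D² − 2.77·I_D + 17.2 = 0, with roots I_D = 7.01 or 53.6 mA.
The root I_D = 53.6 mA gives V_GS = -9.6 V ≤ V_t, so take I_D = 7.01 mA.
Then V_GS = 5.79 V and V_DS = V_DD − I_D(R_D+R_S) = 18 − 7.01×1.33 = 8.67 V.
Saturation requires V_DS ≥ V_GS − V_t = 4.09 V; 8.67 ≥ 4.09 ✓.

I_D ≈ 7 mA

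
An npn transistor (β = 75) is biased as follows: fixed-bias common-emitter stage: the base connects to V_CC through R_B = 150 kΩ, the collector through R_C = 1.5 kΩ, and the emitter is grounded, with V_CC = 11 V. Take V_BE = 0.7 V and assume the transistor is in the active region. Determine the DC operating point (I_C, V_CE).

I_C ≈ 5.2 mA, V_CE ≈ 3.3 V

Base loop: V_CC = I_B·R_B + V_BE, so I_B = (11 − 0.7)/150 kΩ = 0.0687 mA.
In the active region I_C = β·I_B = 75 × 0.0687 = 5.15 mA.
Collector loop: V_CE = V_CC − I_C·R_C = 11 − 5.15×1.5 = 3.27 V.
Since V_CE = 3.27 V > V_CE(sat) ≈ 0.2 V, the transistor is in the active region as assumed.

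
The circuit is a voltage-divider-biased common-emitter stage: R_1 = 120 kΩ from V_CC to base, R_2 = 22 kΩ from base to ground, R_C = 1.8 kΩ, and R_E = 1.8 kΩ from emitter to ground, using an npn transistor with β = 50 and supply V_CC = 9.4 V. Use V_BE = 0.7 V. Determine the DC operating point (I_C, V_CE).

I_C ≈ 0.34 mA, V_CE ≈ 8.2 V

Thevenize the base divider: V_Th = V_CC·R_2/(R_1+R_2) = 9.4×22/142 = 1.46 V, R_Th = R_1‖R_2 = 18.6 kΩ.
Base-emitter loop: V_Th = I_B·R_Th + V_BE + (β+1)I_B·R_E, so I_B = (1.46 − 0.7) / (18.6 + 51×1.8) = 0.00685 mA.
I_C = β·I_B = 50×0.00685 = 0.343 mA, and I_E = (β+1)I_B = 0.349 mA.
V_CE = V_CC − I_C·R_C − I_E·R_E = 9.4 − 0.343×1.8 − 0.349×1.8 = 8.15 V.
V_CE = 8.15 V > 0.2 V confirms active-region operation.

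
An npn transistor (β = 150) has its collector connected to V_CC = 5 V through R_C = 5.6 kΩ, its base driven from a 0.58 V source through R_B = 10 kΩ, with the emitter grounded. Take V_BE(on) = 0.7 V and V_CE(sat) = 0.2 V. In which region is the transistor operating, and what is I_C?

cutoff; I_C ≈ 0

V_BB = 0.58 V ≤ V_BE(on) = 0.7 V, so the base-emitter junction is not forward biased.
The transistor is in cutoff: I_B = I_C = 0.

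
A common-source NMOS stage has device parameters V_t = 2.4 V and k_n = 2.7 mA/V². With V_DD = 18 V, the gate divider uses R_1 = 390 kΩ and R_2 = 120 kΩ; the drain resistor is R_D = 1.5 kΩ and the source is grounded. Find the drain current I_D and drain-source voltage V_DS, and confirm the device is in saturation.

I_D ≈ 4.5 mA, V_DS ≈ 11 V

V_G = V_DD·R_2/(R_1+R_2) = 18×120/510 = 4.24 V. With the source grounded, V_GS = V_G = 4.24 V.
Assume saturation: I_D = (k_n/2)(V_GS − V_t)² = (2.7/2)×(4.24 − 2.4)² = 1.35×1.84² = 4.55 mA.
V_DS = V_DD − I_D·R_D = 18 − 4.55×1.5 = 11.2 V.
Saturation requires V_DS ≥ V_GS − V_t = 1.84 V; 11.2 ≥ 1.84 ✓.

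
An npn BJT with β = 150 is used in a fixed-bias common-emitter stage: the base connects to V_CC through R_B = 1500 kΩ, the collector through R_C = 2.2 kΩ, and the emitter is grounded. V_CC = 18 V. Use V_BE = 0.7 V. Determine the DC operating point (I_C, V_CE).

Base loop: V_CC = I_B·R_B + V_BE, so I_B = (18 − 0.7)/1500 kΩ = 0.0115 mA.
In the active region I_C = β·I_B = 150 × 0.0115 = 1.73 mA.
Collector loop: V_CE = V_CC − I_C·R_C = 18 − 1.73×2.2 = 14.2 V.
Since V_CE = 14.2 V > V_CE(sat) ≈ 0.2 V, the transistor is in the active region as assumed.

I_C ≈ 1.7 mA, V_CE ≈ 14 V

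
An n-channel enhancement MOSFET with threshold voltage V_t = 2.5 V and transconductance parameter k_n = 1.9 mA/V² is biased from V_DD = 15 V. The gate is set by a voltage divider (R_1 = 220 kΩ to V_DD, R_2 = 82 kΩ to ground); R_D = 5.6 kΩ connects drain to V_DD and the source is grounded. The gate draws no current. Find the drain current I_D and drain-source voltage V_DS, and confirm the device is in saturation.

V_G = V_DD·R_2/(R_1+R_2) = 15×82/302 = 4.07 V. With the source grounded, V_GS = V_G = 4.07 V.
Assume saturation: I_D = (k_n/2)(V_GS − V_t)² = (1.9/2)×(4.07 − 2.5)² = 0.95×1.57² = 2.35 mA.
V_DS = V_DD − I_D·R_D = 15 − 2.35×5.6 = 1.84 V.
Saturation requires V_DS ≥ V_GS − V_t = 1.57 V; 1.84 ≥ 1.57 ✓.

I_D ≈ 2.4 mA, V_DS ≈ 1.8 V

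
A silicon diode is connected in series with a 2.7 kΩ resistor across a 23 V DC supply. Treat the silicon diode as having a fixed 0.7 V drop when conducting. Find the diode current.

I ≈ 8.3 mA

KVL around the loop: 23 = V_D + I·R = 0.7 + I × 2.7 kΩ.
So I = (23 − 0.7) / 2.7 kΩ = 22.3 / 2.7 = 8.26 mA.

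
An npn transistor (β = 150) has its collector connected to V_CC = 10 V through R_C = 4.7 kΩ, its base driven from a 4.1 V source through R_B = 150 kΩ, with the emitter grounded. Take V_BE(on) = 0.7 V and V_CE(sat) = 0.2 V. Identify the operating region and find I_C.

saturation; I_C ≈ 2.1 mA

Assume active: I_B = (4.1 − 0.7)/150 = 0.0227 mA, giving I_C = β·I_B = 3.4 mA.
But then V_CE = 10 − 3.4×4.7 = -5.98 V < V_CE(sat) = 0.2 V — impossible in the active region.
So the transistor is saturated. With V_CE = 0.2 V, I_C = (V_CC − 0.2)/R_C = 9.8/4.7 = 2.09 mA.
Check: β·I_B = 3.4 mA > I_C = 2.09 mA, confirming saturation.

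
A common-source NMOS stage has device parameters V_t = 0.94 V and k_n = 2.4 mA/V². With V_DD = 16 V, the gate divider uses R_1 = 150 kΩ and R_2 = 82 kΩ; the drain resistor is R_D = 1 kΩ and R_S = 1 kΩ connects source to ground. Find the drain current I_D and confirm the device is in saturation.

I_D ≈ 3.1 mA

V_G = V_DD·R_2/(R_1+R_2) = 16×82/232 = 5.66 V.
Assume saturation: I_D = (k_n/2)(V_GS − V_t)² with V_GS = V_G − I_D·R_S = 5.66 − 1·I_D.
Substituting gives 1.2·I_D² − 12.3·I_D + 26.7 = 0, with roots I_D = 3.11 or 7.16 mA.
The root I_D = 7.16 mA gives V_GS = -1.5 V ≤ V_t, so take I_D = 3.11 mA.
Then V_GS = 2.55 V and V_DS = V_DD − I_D(R_D+R_S) = 16 − 3.11×2 = 9.79 V.
Saturation requires V_DS ≥ V_GS − V_t = 1.61 V; 9.79 ≥ 1.61 ✓.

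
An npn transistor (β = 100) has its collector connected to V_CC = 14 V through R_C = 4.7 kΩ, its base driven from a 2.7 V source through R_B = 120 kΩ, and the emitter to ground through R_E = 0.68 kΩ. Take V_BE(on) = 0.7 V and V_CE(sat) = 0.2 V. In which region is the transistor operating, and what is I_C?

active; I_C ≈ 1.1 mA

Assume active. Base-emitter loop: I_B = (V_BB − V_BE)/(R_B + (β+1)R_E) = (2.7 − 0.7)/(120 + 101×0.68) = 0.0106 mA.
I_C = β·I_B = 100×0.0106 = 1.06 mA.
V_CE = V_CC − I_C·R_C − I_E·R_E = 14 − 1.06×4.7 − 1.07×0.68 = 8.29 V > V_CE(sat), so the active-region assumption holds.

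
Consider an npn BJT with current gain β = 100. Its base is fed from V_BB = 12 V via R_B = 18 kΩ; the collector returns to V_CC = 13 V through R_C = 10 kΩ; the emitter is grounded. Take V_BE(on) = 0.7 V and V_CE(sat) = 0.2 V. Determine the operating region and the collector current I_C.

Assume active: I_B = (12 − 0.7)/18 = 0.628 mA, giving I_C = β·I_B = 62.8 mA.
But then V_CE = 13 − 62.8×10 = -615 V < V_CE(sat) = 0.2 V — impossible in the active region.
So the transistor is saturated. With V_CE = 0.2 V, I_C = (V_CC − 0.2)/R_C = 12.8/10 = 1.28 mA.
Check: β·I_B = 62.8 mA > I_C = 1.28 mA, confirming saturation.

saturation; I_C ≈ 1.3 mA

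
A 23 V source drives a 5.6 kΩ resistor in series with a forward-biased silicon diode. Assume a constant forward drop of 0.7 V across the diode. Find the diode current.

KVL around the loop: 23 = V_D + I·R = 0.7 + I × 5.6 kΩ.
So I = (23 − 0.7) / 5.6 kΩ = 22.3 / 5.6 = 3.98 mA.

I ≈ 4 mA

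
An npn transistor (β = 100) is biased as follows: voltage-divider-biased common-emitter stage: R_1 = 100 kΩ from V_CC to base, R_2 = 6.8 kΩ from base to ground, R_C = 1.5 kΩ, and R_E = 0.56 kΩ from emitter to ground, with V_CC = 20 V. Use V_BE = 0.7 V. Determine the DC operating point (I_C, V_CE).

I_C ≈ 0.91 mA, V_CE ≈ 18 V

Thevenize the base divider: V_Th = V_CC·R_2/(R_1+R_2) = 20×6.8/107 = 1.27 V, R_Th = R_1‖R_2 = 6.37 kΩ.
Base-emitter loop: V_Th = I_B·R_Th + V_BE + (β+1)I_B·R_E, so I_B = (1.27 − 0.7) / (6.37 + 101×0.56) = 0.00911 mA.
I_C = β·I_B = 100×0.00911 = 0.911 mA, and I_E = (β+1)I_B = 0.92 mA.
V_CE = V_CC − I_C·R_C − I_E·R_E = 20 − 0.911×1.5 − 0.92×0.56 = 18.1 V.
V_CE = 18.1 V > 0.2 V confirms active-region operation.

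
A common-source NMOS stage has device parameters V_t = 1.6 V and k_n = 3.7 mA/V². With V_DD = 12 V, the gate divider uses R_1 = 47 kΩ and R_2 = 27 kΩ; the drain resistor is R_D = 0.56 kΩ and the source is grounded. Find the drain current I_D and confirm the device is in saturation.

I_D ≈ 14 mA

V_G = V_DD·R_2/(R_1+R_2) = 12×27/74 = 4.38 V. With the source grounded, V_GS = V_G = 4.38 V.
Assume saturation: I_D = (k_n/2)(V_GS − V_t)² = (3.7/2)×(4.38 − 1.6)² = 1.85×2.78² = 14.3 mA.
V_DS = V_DD − I_D·R_D = 12 − 14.3×0.56 = 4 V.
Saturation requires V_DS ≥ V_GS − V_t = 2.78 V; 4 ≥ 2.78 ✓.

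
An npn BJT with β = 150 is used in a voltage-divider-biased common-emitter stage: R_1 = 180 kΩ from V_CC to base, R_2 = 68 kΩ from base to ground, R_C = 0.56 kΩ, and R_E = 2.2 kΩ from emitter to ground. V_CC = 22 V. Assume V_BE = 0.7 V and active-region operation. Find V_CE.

Thevenize the base divider: V_Th = V_CC·R_2/(R_1+R_2) = 22×68/248 = 6.03 V, R_Th = R_1‖R_2 = 49.4 kΩ.
Base-emitter loop: V_Th = I_B·R_Th + V_BE + (β+1)I_B·R_E, so I_B = (6.03 − 0.7) / (49.4 + 151×2.2) = 0.014 mA.
I_C = β·I_B = 150×0.014 = 2.1 mA, and I_E = (β+1)I_B = 2.11 mA.
V_CE = V_CC − I_C·R_C − I_E·R_E = 22 − 2.1×0.56 − 2.11×2.2 = 16.2 V.
V_CE = 16.2 V > 0.2 V confirms active-region operation.

V_CE ≈ 16 V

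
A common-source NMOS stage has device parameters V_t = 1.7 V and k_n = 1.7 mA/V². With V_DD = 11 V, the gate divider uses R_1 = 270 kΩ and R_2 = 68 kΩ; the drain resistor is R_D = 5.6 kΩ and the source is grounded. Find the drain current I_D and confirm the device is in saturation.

I_D ≈ 0.22 mA

V_G = V_DD·R_2/(R_1+R_2) = 11×68/338 = 2.21 V. With the source grounded, V_GS = V_G = 2.21 V.
Assume saturation: I_D = (k_n/2)(V_GS − V_t)² = (1.7/2)×(2.21 − 1.7)² = 0.85×0.513² = 0.224 mA.
V_DS = V_DD − I_D·R_D = 11 − 0.224×5.6 = 9.75 V.
Saturation requires V_DS ≥ V_GS − V_t = 0.513 V; 9.75 ≥ 0.513 ✓.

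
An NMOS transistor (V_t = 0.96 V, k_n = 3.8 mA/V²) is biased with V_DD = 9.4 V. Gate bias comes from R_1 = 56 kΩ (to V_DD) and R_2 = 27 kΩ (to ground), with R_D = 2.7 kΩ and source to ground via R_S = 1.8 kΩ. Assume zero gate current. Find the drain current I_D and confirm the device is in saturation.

V_G = V_DD·R_2/(R_1+R_2) = 9.4×27/83 = 3.06 V.
Assume saturation: I_D = (k_n/2)(V_GS − V_t)² with V_GS = V_G − I_D·R_S = 3.06 − 1.8·I_D.
Substituting gives 6.16·I_D² − 15.3·I_D + 8.36 = 0, with roots I_D = 0.804 or 1.69 mA.
The root I_D = 1.69 mA gives V_GS = 0.0171 V ≤ V_t, so take I_D = 0.804 mA.
Then V_GS = 1.61 V and V_DS = V_DD − I_D(R_D+R_S) = 9.4 − 0.804×4.5 = 5.78 V.
Saturation requires V_DS ≥ V_GS − V_t = 0.651 V; 5.78 ≥ 0.651 ✓.

I_D ≈ 0.8 mA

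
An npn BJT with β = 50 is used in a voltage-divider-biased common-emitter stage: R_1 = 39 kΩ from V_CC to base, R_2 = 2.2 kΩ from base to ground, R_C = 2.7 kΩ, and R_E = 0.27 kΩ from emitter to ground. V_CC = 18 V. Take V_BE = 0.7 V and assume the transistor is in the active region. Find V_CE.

Thevenize the base divider: V_Th = V_CC·R_2/(R_1+R_2) = 18×2.2/41.2 = 0.961 V, R_Th = R_1‖R_2 = 2.08 kΩ.
Base-emitter loop: V_Th = I_B·R_Th + V_BE + (β+1)I_B·R_E, so I_B = (0.961 − 0.7) / (2.08 + 51×0.27) = 0.0165 mA.
I_C = β·I_B = 50×0.0165 = 0.824 mA, and I_E = (β+1)I_B = 0.84 mA.
V_CE = V_CC − I_C·R_C − I_E·R_E = 18 − 0.824×2.7 − 0.84×0.27 = 15.5 V.
V_CE = 15.5 V > 0.2 V confirms active-region operation.

V_CE ≈ 16 V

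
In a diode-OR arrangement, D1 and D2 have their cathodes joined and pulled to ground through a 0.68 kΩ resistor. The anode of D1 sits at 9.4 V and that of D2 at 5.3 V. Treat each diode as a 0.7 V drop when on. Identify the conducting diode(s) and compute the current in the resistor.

Assume both conduct. Then node N would need to be at both 9.4−0.7 = 8.7 V and 5.3−0.7 = 4.6 V, which is impossible.
Assume only D1 conducts: V_N = 9.4 − 0.7 = 8.7 V, so I_R = 8.7/0.68 = 12.8 mA.
Check D2: its anode-to-cathode voltage is 5.3 − 8.7 = -3.4 V < 0.7 V, so it is off. The assumption is consistent.

Only D1 conducts; I_R ≈ 13 mA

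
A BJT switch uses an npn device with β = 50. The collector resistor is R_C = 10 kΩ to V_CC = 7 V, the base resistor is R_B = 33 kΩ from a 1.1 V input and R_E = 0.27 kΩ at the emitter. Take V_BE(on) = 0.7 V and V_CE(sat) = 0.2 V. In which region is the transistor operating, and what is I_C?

active; I_C ≈ 0.43 mA

Assume active. Base-emitter loop: I_B = (V_BB − V_BE)/(R_B + (β+1)R_E) = (1.1 − 0.7)/(33 + 51×0.27) = 0.00855 mA.
I_C = β·I_B = 50×0.00855 = 0.428 mA.
V_CE = V_CC − I_C·R_C − I_E·R_E = 7 − 0.428×10 − 0.436×0.27 = 2.61 V > V_CE(sat), so the active-region assumption holds.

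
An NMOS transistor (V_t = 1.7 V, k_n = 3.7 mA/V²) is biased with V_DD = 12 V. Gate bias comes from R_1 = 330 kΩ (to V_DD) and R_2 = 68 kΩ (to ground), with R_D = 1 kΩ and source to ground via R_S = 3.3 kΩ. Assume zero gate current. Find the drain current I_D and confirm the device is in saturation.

I_D ≈ 0.054 mA

V_G = V_DD·R_2/(R_1+R_2) = 12×68/398 = 2.05 V.
Assume saturation: I_D = (k_n/2)(V_GS − V_t)² with V_GS = V_G − I_D·R_S = 2.05 − 3.3·I_D.
Substituting gives 20.1·I_D² − 5.28·I_D + 0.227 = 0, with roots I_D = 0.0542 or 0.208 mA.
The root I_D = 0.208 mA gives V_GS = 1.36 V ≤ V_t, so take I_D = 0.0542 mA.
Then V_GS = 1.87 V and V_DS = V_DD − I_D(R_D+R_S) = 12 − 0.0542×4.3 = 11.8 V.
Saturation requires V_DS ≥ V_GS − V_t = 0.171 V; 11.8 ≥ 0.171 ✓.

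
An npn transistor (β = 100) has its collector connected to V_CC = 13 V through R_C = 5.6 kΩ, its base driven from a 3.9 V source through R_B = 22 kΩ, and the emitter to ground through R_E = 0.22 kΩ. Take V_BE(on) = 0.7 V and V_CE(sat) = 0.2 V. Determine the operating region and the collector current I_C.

Assume active: I_B = (3.9 − 0.7)/(22 + 101×0.22) = 0.0724 mA, I_C = β·I_B = 7.24 mA.
Then V_CE = 13 − 7.24×5.6 − 7.31×0.22 = -29.1 V < 0.2 V — the active assumption fails.
Re-solve with V_CE = 0.2 V. KCL at the emitter: V_E/R_E = (V_BB−0.7−V_E)/R_B + (V_CC−0.2−V_E)/R_C, giving V_E = 0.51 V.
I_C = (V_CC − 0.2 − V_E)/R_C = (12.8 − 0.51)/5.6 = 2.19 mA.
Check: I_B = (3.2 − 0.51)/22 = 0.122 mA, and β·I_B = 12.2 mA > I_C, confirming saturation.

saturation; I_C ≈ 2.2 mA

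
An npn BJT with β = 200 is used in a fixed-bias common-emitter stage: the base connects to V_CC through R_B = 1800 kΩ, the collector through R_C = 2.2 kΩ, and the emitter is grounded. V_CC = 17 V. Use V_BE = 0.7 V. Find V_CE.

V_CE ≈ 13 V

Base loop: V_CC = I_B·R_B + V_BE, so I_B = (17 − 0.7)/1800 kΩ = 0.00906 mA.
In the active region I_C = β·I_B = 200 × 0.00906 = 1.81 mA.
Collector loop: V_CE = V_CC − I_C·R_C = 17 − 1.81×2.2 = 13 V.
Since V_CE = 13 V > V_CE(sat) ≈ 0.2 V, the transistor is in the active region as assumed.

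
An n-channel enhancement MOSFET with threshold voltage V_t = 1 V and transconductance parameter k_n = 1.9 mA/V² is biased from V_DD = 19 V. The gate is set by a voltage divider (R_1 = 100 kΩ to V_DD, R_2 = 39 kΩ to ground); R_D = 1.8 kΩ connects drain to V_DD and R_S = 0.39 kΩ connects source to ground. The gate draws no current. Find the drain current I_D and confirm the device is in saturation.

I_D ≈ 5.1 mA

V_G = V_DD·R_2/(R_1+R_2) = 19×39/139 = 5.33 V.
Assume saturation: I_D = (k_n/2)(V_GS − V_t)² with V_GS = V_G − I_D·R_S = 5.33 − 0.39·I_D.
Substituting gives 0.144·I_D² − 4.21·I_D + 17.8 = 0, with roots I_D = 5.14 or 24 mA.
The root I_D = 24 mA gives V_GS = -4.03 V ≤ V_t, so take I_D = 5.14 mA.
Then V_GS = 3.33 V and V_DS = V_DD − I_D(R_D+R_S) = 19 − 5.14×2.19 = 7.74 V.
Saturation requires V_DS ≥ V_GS − V_t = 2.33 V; 7.74 ≥ 2.33 ✓.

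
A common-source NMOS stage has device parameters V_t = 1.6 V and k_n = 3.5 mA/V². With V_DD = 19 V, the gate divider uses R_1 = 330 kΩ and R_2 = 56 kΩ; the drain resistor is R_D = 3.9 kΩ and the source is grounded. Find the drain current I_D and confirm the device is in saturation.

V_G = V_DD·R_2/(R_1+R_2) = 19×56/386 = 2.76 V. With the source grounded, V_GS = V_G = 2.76 V.
Assume saturation: I_D = (k_n/2)(V_GS − V_t)² = (3.5/2)×(2.76 − 1.6)² = 1.75×1.16² = 2.34 mA.
V_DS = V_DD − I_D·R_D = 19 − 2.34×3.9 = 9.87 V.
Saturation requires V_DS ≥ V_GS − V_t = 1.16 V; 9.87 ≥ 1.16 ✓.

I_D ≈ 2.3 mA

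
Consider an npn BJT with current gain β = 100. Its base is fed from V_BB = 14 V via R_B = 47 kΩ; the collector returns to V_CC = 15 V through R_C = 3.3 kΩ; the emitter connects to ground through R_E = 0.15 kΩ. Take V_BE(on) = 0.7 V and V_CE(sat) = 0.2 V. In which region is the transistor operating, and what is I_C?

saturation; I_C ≈ 4.3 mA

Assume active: I_B = (14 − 0.7)/(47 + 101×0.15) = 0.214 mA, I_C = β·I_B = 21.4 mA.
Then V_CE = 15 − 21.4×3.3 − 21.6×0.15 = -58.9 V < 0.2 V — the active assumption fails.
Re-solve with V_CE = 0.2 V. KCL at the emitter: V_E/R_E = (V_BB−0.7−V_E)/R_B + (V_CC−0.2−V_E)/R_C, giving V_E = 0.682 V.
I_C = (V_CC − 0.2 − V_E)/R_C = (14.8 − 0.682)/3.3 = 4.28 mA.
Check: I_B = (13.3 − 0.682)/47 = 0.268 mA, and β·I_B = 26.8 mA > I_C, confirming saturation.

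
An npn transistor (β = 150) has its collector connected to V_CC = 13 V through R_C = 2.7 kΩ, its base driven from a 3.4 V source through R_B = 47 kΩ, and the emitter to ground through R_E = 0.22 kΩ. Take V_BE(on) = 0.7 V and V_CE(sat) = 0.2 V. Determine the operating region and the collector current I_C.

saturation; I_C ≈ 4.4 mA

Assume active: I_B = (3.4 − 0.7)/(47 + 151×0.22) = 0.0337 mA, I_C = β·I_B = 5.05 mA.
Then V_CE = 13 − 5.05×2.7 − 5.08×0.22 = -1.75 V < 0.2 V — the active assumption fails.
Re-solve with V_CE = 0.2 V. KCL at the emitter: V_E/R_E = (V_BB−0.7−V_E)/R_B + (V_CC−0.2−V_E)/R_C, giving V_E = 0.972 V.
I_C = (V_CC − 0.2 − V_E)/R_C = (12.8 − 0.972)/2.7 = 4.38 mA.
Check: I_B = (2.7 − 0.972)/47 = 0.0368 mA, and β·I_B = 5.52 mA > I_C, confirming saturation.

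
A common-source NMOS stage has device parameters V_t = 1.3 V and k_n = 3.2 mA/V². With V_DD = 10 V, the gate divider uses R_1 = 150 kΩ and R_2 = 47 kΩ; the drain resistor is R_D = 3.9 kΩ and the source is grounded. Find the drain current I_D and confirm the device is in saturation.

V_G = V_DD·R_2/(R_1+R_2) = 10×47/197 = 2.39 V. With the source grounded, V_GS = V_G = 2.39 V.
Assume saturation: I_D = (k_n/2)(V_GS − V_t)² = (3.2/2)×(2.39 − 1.3)² = 1.6×1.09² = 1.89 mA.
V_DS = V_DD − I_D·R_D = 10 − 1.89×3.9 = 2.64 V.
Saturation requires V_DS ≥ V_GS − V_t = 1.09 V; 2.64 ≥ 1.09 ✓.

I_D ≈ 1.9 mA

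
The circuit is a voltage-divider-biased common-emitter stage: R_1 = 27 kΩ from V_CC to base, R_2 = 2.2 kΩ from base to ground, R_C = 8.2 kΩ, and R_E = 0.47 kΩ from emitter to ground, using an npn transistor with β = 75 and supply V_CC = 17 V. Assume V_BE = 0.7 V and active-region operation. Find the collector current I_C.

I_C ≈ 1.2 mA

Thevenize the base divider: V_Th = V_CC·R_2/(R_1+R_2) = 17×2.2/29.2 = 1.28 V, R_Th = R_1‖R_2 = 2.03 kΩ.
Base-emitter loop: V_Th = I_B·R_Th + V_BE + (β+1)I_B·R_E, so I_B = (1.28 − 0.7) / (2.03 + 76×0.47) = 0.0154 mA.
I_C = β·I_B = 75×0.0154 = 1.15 mA, and I_E = (β+1)I_B = 1.17 mA.
V_CE = V_CC − I_C·R_C − I_E·R_E = 17 − 1.15×8.2 − 1.17×0.47 = 6.99 V.
V_CE = 6.99 V > 0.2 V confirms active-region operation.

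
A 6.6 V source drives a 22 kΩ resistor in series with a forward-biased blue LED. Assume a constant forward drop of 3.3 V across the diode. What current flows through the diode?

KVL around the loop: 6.6 = V_D + I·R = 3.3 + I × 22 kΩ.
So I = (6.6 − 3.3) / 22 kΩ = 3.3 / 22 = 0.15 mA.

I ≈ 0.15 mA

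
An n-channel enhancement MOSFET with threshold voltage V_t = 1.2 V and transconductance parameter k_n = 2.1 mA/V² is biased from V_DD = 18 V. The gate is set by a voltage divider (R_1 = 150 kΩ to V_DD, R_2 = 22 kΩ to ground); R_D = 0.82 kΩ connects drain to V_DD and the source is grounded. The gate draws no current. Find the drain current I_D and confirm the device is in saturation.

V_G = V_DD·R_2/(R_1+R_2) = 18×22/172 = 2.3 V. With the source grounded, V_GS = V_G = 2.3 V.
Assume saturation: I_D = (k_n/2)(V_GS − V_t)² = (2.1/2)×(2.3 − 1.2)² = 1.05×1.1² = 1.28 mA.
V_DS = V_DD − I_D·R_D = 18 − 1.28×0.82 = 17 V.
Saturation requires V_DS ≥ V_GS − V_t = 1.1 V; 17 ≥ 1.1 ✓.

I_D ≈ 1.3 mA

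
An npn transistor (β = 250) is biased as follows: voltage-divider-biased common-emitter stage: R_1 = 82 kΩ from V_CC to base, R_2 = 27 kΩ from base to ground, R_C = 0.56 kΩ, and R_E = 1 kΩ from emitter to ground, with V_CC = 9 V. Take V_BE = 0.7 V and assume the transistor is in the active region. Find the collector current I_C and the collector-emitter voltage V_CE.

Thevenize the base divider: V_Th = V_CC·R_2/(R_1+R_2) = 9×27/109 = 2.23 V, R_Th = R_1‖R_2 = 20.3 kΩ.
Base-emitter loop: V_Th = I_B·R_Th + V_BE + (β+1)I_B·R_E, so I_B = (2.23 − 0.7) / (20.3 + 251×1) = 0.00564 mA.
I_C = β·I_B = 250×0.00564 = 1.41 mA, and I_E = (β+1)I_B = 1.41 mA.
V_CE = V_CC − I_C·R_C − I_E·R_E = 9 − 1.41×0.56 − 1.41×1 = 6.8 V.
V_CE = 6.8 V > 0.2 V confirms active-region operation.

I_C ≈ 1.4 mA, V_CE ≈ 6.8 V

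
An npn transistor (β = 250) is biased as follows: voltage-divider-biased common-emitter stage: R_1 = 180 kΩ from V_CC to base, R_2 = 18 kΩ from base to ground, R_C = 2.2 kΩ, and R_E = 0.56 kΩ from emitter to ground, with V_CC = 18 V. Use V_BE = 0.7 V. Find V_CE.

Thevenize the base divider: V_Th = V_CC·R_2/(R_1+R_2) = 18×18/198 = 1.64 V, R_Th = R_1‖R_2 = 16.4 kΩ.
Base-emitter loop: V_Th = I_B·R_Th + V_BE + (β+1)I_B·R_E, so I_B = (1.64 − 0.7) / (16.4 + 251×0.56) = 0.00597 mA.
I_C = β·I_B = 250×0.00597 = 1.49 mA, and I_E = (β+1)I_B = 1.5 mA.
V_CE = V_CC − I_C·R_C − I_E·R_E = 18 − 1.49×2.2 − 1.5×0.56 = 13.9 V.
V_CE = 13.9 V > 0.2 V confirms active-region operation.

V_CE ≈ 14 V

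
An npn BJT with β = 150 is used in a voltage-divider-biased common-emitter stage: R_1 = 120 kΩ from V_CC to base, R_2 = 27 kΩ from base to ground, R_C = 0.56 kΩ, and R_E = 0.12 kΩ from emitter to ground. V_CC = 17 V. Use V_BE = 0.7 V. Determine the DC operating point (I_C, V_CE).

Thevenize the base divider: V_Th = V_CC·R_2/(R_1+R_2) = 17×27/147 = 3.12 V, R_Th = R_1‖R_2 = 22 kΩ.
Base-emitter loop: V_Th = I_B·R_Th + V_BE + (β+1)I_B·R_E, so I_B = (3.12 − 0.7) / (22 + 151×0.12) = 0.0603 mA.
I_C = β·I_B = 150×0.0603 = 9.05 mA, and I_E = (β+1)I_B = 9.11 mA.
V_CE = V_CC − I_C·R_C − I_E·R_E = 17 − 9.05×0.56 − 9.11×0.12 = 10.8 V.
V_CE = 10.8 V > 0.2 V confirms active-region operation.

I_C ≈ 9 mA, V_CE ≈ 11 V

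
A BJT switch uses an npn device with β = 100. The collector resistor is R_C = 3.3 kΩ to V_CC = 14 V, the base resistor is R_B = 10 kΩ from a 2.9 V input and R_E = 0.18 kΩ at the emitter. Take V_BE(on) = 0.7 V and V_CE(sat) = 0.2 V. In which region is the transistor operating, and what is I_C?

Assume active: I_B = (2.9 − 0.7)/(10 + 101×0.18) = 0.0781 mA, I_C = β·I_B = 7.81 mA.
Then V_CE = 14 − 7.81×3.3 − 7.89×0.18 = -13.2 V < 0.2 V — the active assumption fails.
Re-solve with V_CE = 0.2 V. KCL at the emitter: V_E/R_E = (V_BB−0.7−V_E)/R_B + (V_CC−0.2−V_E)/R_C, giving V_E = 0.739 V.
I_C = (V_CC − 0.2 − V_E)/R_C = (13.8 − 0.739)/3.3 = 3.96 mA.
Check: I_B = (2.2 − 0.739)/10 = 0.146 mA, and β·I_B = 14.6 mA > I_C, confirming saturation.

saturation; I_C ≈ 4 mA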